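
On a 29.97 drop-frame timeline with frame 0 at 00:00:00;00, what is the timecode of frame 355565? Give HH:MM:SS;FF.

Ten DF minutes hold 17982 frames, so frame 355565 lies in block 19 (frames 341658–359639) with 13907 frames into that block.
The block's first minute is 1800 frames and the rest 1798 each; 13907 frames reaches minute 7, so 19 × 18 + 7 × 2 = 356 labels have been skipped so far.
Adding those back, label number 355565 + 356 = 355921 at 30 labels/s is 11864 s + 1 f = 3 h 17 min 44 s frame 1, i.e. 03:17:44;01.

03:17:44;01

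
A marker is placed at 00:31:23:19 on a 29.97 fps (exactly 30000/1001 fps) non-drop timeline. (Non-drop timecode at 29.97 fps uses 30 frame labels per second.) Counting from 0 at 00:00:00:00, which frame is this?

Total seconds to the label: (0 × 3600 + 31 × 60 + 23) = 1883.
Frame index = 1883 × 30 + 19 = 56509.

56509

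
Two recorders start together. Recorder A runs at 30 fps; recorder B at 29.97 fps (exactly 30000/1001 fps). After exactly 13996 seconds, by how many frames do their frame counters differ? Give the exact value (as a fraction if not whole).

A emits 30 × 13996 = 419880 frames; B emits 30000/1001 × 13996 = 419880000/1001.
Difference = 419880/1001 frames (≈ 419.4605); B is behind A.

419880/1001 frames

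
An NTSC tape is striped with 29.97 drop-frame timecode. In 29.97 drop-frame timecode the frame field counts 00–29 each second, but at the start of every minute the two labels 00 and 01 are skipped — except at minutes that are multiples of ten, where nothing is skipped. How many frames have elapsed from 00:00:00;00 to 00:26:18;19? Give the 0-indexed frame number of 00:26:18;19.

47311

As if non-drop at 30 labels/s: (0 × 3600 + 26 × 60 + 18) × 30 + 19 = 47359.
Minute boundaries passed: 26; those not divisible by 10: 26 − 2 = 24; dropped labels = 2 × 24 = 48.
Actual frame index = 47359 − 48 = 47311.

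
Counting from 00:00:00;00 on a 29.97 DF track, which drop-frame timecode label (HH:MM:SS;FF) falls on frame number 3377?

Ten DF minutes hold 17982 frames, so frame 3377 lies in block 0 (frames 0–17981) with 3377 frames into that block.
The block's first minute is 1800 frames and the rest 1798 each; 3377 frames reaches minute 1, so 0 × 18 + 1 × 2 = 2 labels have been skipped so far.
Adding those back, label number 3377 + 2 = 3379 at 30 labels/s is 112 s + 19 f = 0 h 1 min 52 s frame 19, i.e. 00:01:52;19.

00:01:52;19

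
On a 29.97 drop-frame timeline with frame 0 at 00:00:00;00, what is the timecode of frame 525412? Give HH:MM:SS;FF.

04:52:11;08

Each 10-minute DF block holds 10 × 60 × 30 − 9 × 2 = 17982 frames. 525412 ÷ 17982 → 29 full blocks, remainder 3934.
Within the partial block the first minute is 1800 frames and each further minute 1798, so 2 further minute boundaries passed. Total skipped labels = 18 × 29 + 2 × 2 = 526.
Non-drop label index = 525412 + 526 = 525938; at 30 labels/s that is 04:52:11:08, i.e. DF 04:52:11;08.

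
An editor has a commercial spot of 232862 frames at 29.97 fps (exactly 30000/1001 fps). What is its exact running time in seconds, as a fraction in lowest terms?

116547431/15000 seconds

Running time = 232862 ÷ (30000/1001) = 232862 × 1001/30000 = 116547431/15000 s.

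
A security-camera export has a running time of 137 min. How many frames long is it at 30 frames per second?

137 min = 8220 s.
Frames = 8220 × 30 = 246600.

246600 frames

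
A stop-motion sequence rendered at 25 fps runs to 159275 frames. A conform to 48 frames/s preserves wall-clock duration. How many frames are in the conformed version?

305808 frames

Target frames = source frames × (target rate / source rate) = 159275 × (48)/(25) = 159275 × 48/25 = 305808.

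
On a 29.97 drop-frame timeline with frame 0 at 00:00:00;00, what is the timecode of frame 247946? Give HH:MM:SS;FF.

Each 10-minute DF block holds 10 × 60 × 30 − 9 × 2 = 17982 frames. 247946 ÷ 17982 → 13 full blocks, remainder 14180.
Within the partial block the first minute is 1800 frames and each further minute 1798, so 7 further minute boundaries passed. Total skipped labels = 18 × 13 + 2 × 7 = 248.
Non-drop label index = 247946 + 248 = 248194; at 30 labels/s that is 02:17:53:04, i.e. DF 02:17:53;04.

02:17:53;04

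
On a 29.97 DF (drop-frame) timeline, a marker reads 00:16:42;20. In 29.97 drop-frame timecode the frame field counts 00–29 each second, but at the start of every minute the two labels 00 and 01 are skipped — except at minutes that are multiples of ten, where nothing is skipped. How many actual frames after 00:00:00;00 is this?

Complete 10-minute blocks: 1, each 17982 frames → 17982.
Remaining 6 whole minutes in the current block: 1800 + 5 × 1798 = 10790 frames.
Within the current minute: 42 × 30 + 20 − 2 = 1278 (labels ;00/;01 skipped at this minute). Total = 17982 + 10790 + 1278 = 30050.

30050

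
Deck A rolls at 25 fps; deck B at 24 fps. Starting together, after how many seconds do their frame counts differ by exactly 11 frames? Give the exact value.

The gap grows by |24 − 25| = 1 frame per second.
Time for a 11-frame gap: 11 ÷ (1) = 11 s.

11 seconds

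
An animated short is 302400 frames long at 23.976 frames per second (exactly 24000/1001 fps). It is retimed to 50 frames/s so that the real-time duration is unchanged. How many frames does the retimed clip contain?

630630 frames

Target frames = source frames × (target rate / source rate) = 302400 × (50)/(24000/1001) = 302400 × 1001/480 = 630630.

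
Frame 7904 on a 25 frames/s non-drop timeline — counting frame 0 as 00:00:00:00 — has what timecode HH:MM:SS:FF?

00:05:16:04

7904 ÷ 25 = 316 full seconds, remainder 4 frames.
316 s = 0 h 5 min 16 s.
Timecode: 00:05:16:04.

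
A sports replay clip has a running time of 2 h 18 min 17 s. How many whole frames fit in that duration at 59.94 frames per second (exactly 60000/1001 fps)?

497322 frames

2 h 18 min 17 s = 8297 s.
Frames = 8297 × 60000/1001 = 497820000/1001 ≈ 497322.6773.
Complete frames: 497322.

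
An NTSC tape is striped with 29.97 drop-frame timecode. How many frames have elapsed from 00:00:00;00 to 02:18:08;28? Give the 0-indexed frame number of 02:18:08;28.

248418

Complete 10-minute blocks: 13, each 17982 frames → 233766.
Remaining 8 whole minutes in the current block: 1800 + 7 × 1798 = 14386 frames.
Within the current minute: 8 × 30 + 28 − 2 = 266 (labels ;00/;01 skipped at this minute). Total = 233766 + 14386 + 266 = 248418.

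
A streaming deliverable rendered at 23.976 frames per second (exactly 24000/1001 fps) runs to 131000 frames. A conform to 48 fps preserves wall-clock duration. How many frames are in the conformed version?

Target frames = source frames × (target rate / source rate) = 131000 × (48)/(24000/1001) = 131000 × 1001/500 = 262262.

262262 frames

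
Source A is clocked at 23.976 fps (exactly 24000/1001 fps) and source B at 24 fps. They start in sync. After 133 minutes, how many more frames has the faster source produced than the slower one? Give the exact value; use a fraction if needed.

27360/143 frames

133 min = 7980 s.
A emits 24000/1001 × 7980 = 27360000/143 frames; B emits 24 × 7980 = 191520.
Difference = 27360/143 frames (≈ 191.3287); B is ahead of A.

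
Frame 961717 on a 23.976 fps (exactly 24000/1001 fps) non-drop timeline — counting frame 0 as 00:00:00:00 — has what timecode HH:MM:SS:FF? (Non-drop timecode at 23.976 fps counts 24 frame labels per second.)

11:07:51:13

961717 ÷ 24 = 40071 full seconds, remainder 13 frames.
40071 s = 11 h 7 min 51 s.
Timecode: 11:07:51:13.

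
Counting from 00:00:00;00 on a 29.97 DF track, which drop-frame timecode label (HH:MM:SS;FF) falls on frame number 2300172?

Each 10-minute DF block holds 10 × 60 × 30 − 9 × 2 = 17982 frames. 2300172 ÷ 17982 → 127 full blocks, remainder 16458.
Within the partial block the first minute is 1800 frames and each further minute 1798, so 9 further minute boundaries passed. Total skipped labels = 18 × 127 + 2 × 9 = 2304.
Non-drop label index = 2300172 + 2304 = 2302476; at 30 labels/s that is 21:19:09:06, i.e. DF 21:19:09;06.

21:19:09;06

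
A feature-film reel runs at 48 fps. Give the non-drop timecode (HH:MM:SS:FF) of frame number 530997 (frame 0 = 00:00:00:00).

03:04:22:21

530997 ÷ 48 = 11062 full seconds, remainder 21 frames.
11062 s = 3 h 4 min 22 s.
Timecode: 03:04:22:21.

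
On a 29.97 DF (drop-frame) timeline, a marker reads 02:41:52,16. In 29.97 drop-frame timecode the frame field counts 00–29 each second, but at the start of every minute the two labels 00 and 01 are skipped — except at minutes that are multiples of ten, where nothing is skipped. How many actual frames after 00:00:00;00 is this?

Complete 10-minute blocks: 16, each 17982 frames → 287712.
Remaining 1 whole minute in the current block: 1800 + 0 × 1798 = 1800 frames.
Within the current minute: 52 × 30 + 16 − 2 = 1574 (labels ;00/;01 skipped at this minute). Total = 287712 + 1800 + 1574 = 291086.

291086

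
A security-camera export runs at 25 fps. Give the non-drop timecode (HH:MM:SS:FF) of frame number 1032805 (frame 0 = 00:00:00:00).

1032805 ÷ 25 = 41312 full seconds, remainder 5 frames.
41312 s = 11 h 28 min 32 s.
Timecode: 11:28:32:05.

11:28:32:05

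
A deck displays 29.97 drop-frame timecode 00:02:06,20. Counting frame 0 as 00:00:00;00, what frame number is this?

Complete 10-minute blocks: 0, each 17982 frames → 0.
Remaining 2 whole minutes in the current block: 1800 + 1 × 1798 = 3598 frames.
Within the current minute: 6 × 30 + 20 − 2 = 198 (labels ;00/;01 skipped at this minute). Total = 0 + 3598 + 198 = 3796.

3796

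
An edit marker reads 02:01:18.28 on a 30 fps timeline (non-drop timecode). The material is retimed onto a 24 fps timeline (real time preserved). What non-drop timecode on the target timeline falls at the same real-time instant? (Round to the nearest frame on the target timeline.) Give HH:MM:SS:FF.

Source frame index: (2×3600 + 1×60 + 18) × 30 + 28 = 218368.
Real time: 218368 / (30) = 109184/15 s.
Target frame: (109184/15) × (24) = 873472/5 ≈ 174694.400 → 174694.
At 24 labels/s: frame 174694 → 02:01:18:22.

02:01:18:22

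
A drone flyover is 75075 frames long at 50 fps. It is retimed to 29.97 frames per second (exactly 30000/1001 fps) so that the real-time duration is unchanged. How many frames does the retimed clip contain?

45000 frames

Target frames = source frames × (target rate / source rate) = 75075 × (30000/1001)/(50) = 75075 × 600/1001 = 45000.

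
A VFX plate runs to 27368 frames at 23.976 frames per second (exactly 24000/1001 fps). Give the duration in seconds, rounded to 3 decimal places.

1141.474 seconds

Running time = 27368 × 1001/24000 = 3424421/3000 s ≈ 1141.474 s.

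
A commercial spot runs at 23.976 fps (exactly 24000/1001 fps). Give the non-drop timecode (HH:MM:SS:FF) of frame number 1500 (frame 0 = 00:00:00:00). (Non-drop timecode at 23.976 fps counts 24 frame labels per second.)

00:01:02:12

1500 ÷ 24 = 62 full seconds, remainder 12 frames.
62 s = 0 h 1 min 2 s.
Timecode: 00:01:02:12.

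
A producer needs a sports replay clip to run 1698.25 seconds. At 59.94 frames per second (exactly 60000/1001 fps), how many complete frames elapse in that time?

101793 frames

Frames = 1698.25 × 60000/1001 = 101895000/1001 ≈ 101793.2068.
Complete frames: 101793.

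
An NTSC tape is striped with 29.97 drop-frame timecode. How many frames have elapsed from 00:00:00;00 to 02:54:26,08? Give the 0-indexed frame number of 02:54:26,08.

313674

As if non-drop at 30 labels/s: (2 × 3600 + 54 × 60 + 26) × 30 + 8 = 313988.
Minute boundaries passed: 174; those not divisible by 10: 174 − 17 = 157; dropped labels = 2 × 157 = 314.
Actual frame index = 313988 − 314 = 313674.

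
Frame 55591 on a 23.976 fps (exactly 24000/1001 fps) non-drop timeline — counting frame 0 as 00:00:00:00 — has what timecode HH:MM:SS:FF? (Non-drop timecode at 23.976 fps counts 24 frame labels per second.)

00:38:36:07

55591 ÷ 24 = 2316 full seconds, remainder 7 frames.
2316 s = 0 h 38 min 36 s.
Timecode: 00:38:36:07.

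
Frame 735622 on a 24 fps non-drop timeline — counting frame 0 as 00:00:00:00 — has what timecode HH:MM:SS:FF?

735622 ÷ 24 = 30650 full seconds, remainder 22 frames.
30650 s = 8 h 30 min 50 s.
Timecode: 08:30:50:22.

08:30:50:22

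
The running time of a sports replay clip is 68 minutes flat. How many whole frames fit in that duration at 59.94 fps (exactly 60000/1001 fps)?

68 min = 4080 s.
Frames = 4080 × 60000/1001 = 244800000/1001 ≈ 244555.4446.
Complete frames: 244555.

244555 frames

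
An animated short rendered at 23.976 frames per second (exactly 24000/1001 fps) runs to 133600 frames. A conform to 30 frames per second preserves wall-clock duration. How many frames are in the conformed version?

Target frames = source frames × (target rate / source rate) = 133600 × (30)/(24000/1001) = 133600 × 1001/800 = 167167.

167167 frames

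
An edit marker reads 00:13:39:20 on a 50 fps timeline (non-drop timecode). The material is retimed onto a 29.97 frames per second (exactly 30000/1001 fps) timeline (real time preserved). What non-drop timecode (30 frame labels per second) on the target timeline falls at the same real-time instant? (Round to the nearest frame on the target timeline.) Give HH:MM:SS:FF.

00:13:38:17

Source frame index: (0×3600 + 13×60 + 39) × 50 + 20 = 40970.
Real time: 40970 / (50) = 4097/5 s.
Target frame: (4097/5) × (30000/1001) = 24582000/1001 ≈ 24557.443 → 24557.
At 30 labels/s: frame 24557 → 00:13:38:17.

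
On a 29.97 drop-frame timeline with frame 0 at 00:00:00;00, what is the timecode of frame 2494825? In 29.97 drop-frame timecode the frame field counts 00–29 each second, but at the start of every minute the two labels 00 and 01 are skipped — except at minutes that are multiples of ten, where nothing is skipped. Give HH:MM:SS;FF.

Each 10-minute DF block holds 10 × 60 × 30 − 9 × 2 = 17982 frames. 2494825 ÷ 17982 → 138 full blocks, remainder 13309.
Within the partial block the first minute is 1800 frames and each further minute 1798, so 7 further minute boundaries passed. Total skipped labels = 18 × 138 + 2 × 7 = 2498.
Non-drop label index = 2494825 + 2498 = 2497323; at 30 labels/s that is 23:07:24:03, i.e. DF 23:07:24;03.

23:07:24;03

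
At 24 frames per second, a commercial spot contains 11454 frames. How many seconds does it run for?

Running time = 11454 / (24) = 477.25 s.

477.25 seconds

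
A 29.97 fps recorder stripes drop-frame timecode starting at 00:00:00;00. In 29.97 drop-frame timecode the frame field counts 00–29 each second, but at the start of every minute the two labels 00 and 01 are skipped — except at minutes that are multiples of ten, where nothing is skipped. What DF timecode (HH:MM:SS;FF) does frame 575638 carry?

05:20:07;04

Ten DF minutes hold 17982 frames, so frame 575638 lies in block 32 (frames 575424–593405) with 214 frames into that block.
The block's first minute is 1800 frames and the rest 1798 each; 214 frames reaches minute 0, so 32 × 18 + 0 × 2 = 576 labels have been skipped so far.
Adding those back, label number 575638 + 576 = 576214 at 30 labels/s is 19207 s + 4 f = 5 h 20 min 7 s frame 4, i.e. 05:20:07;04.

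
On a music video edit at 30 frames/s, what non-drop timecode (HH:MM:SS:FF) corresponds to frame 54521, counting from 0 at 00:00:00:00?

00:30:17:11

54521 ÷ 30 = 1817 full seconds, remainder 11 frames.
1817 s = 0 h 30 min 17 s.
Timecode: 00:30:17:11.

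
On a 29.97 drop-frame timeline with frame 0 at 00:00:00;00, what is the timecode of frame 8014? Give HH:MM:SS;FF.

00:04:27;12

Ten DF minutes hold 17982 frames, so frame 8014 lies in block 0 (frames 0–17981) with 8014 frames into that block.
The block's first minute is 1800 frames and the rest 1798 each; 8014 frames reaches minute 4, so 0 × 18 + 4 × 2 = 8 labels have been skipped so far.
Adding those back, label number 8014 + 8 = 8022 at 30 labels/s is 267 s + 12 f = 0 h 4 min 27 s frame 12, i.e. 00:04:27;12.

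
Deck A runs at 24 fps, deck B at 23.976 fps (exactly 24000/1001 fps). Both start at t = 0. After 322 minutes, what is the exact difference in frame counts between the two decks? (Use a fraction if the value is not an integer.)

322 min = 19320 s.
A emits 24 × 19320 = 463680 frames; B emits 24000/1001 × 19320 = 66240000/143.
Difference = 66240/143 frames (≈ 463.2168); B is behind A.

66240/143 frames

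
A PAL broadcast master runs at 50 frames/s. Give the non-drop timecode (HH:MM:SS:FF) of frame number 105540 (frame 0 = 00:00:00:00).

105540 ÷ 50 = 2110 full seconds, remainder 40 frames.
2110 s = 0 h 35 min 10 s.
Timecode: 00:35:10:40.

00:35:10:40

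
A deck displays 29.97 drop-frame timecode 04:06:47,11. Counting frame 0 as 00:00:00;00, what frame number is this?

As if non-drop at 30 labels/s: (4 × 3600 + 6 × 60 + 47) × 30 + 11 = 444221.
Minute boundaries passed: 246; those not divisible by 10: 246 − 24 = 222; dropped labels = 2 × 222 = 444.
Actual frame index = 444221 − 444 = 443777.

443777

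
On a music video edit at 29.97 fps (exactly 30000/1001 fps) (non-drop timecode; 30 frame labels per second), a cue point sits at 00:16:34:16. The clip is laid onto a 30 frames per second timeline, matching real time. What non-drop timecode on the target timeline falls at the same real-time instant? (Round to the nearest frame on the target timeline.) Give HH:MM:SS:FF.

00:16:35:16

Source frame index: (0×3600 + 16×60 + 34) × 30 + 16 = 29836.
Real time: 29836 / (30000/1001) = 7466459/7500 s.
Target frame: (7466459/7500) × (30) = 7466459/250 ≈ 29865.836 → 29866.
At 30 labels/s: frame 29866 → 00:16:35:16.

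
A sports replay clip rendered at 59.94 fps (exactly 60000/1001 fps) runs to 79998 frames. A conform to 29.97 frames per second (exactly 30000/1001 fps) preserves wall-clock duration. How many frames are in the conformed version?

Target frames = source frames × (target rate / source rate) = 79998 × (30000/1001)/(60000/1001) = 79998 × 1/2 = 39999.

39999 frames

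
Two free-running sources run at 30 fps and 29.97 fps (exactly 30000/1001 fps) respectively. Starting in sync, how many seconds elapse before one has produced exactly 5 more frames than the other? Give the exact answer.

The gap grows by |30000/1001 − 30| = 30/1001 frames per second.
Time for a 5-frame gap: 5 ÷ (30/1001) = 1001/6 s.

1001/6 seconds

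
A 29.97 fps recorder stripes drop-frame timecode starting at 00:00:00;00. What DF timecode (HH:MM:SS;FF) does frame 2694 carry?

00:01:29;26

Ten DF minutes hold 17982 frames, so frame 2694 lies in block 0 (frames 0–17981) with 2694 frames into that block.
The block's first minute is 1800 frames and the rest 1798 each; 2694 frames reaches minute 1, so 0 × 18 + 1 × 2 = 2 labels have been skipped so far.
Adding those back, label number 2694 + 2 = 2696 at 30 labels/s is 89 s + 26 f = 0 h 1 min 29 s frame 26, i.e. 00:01:29;26.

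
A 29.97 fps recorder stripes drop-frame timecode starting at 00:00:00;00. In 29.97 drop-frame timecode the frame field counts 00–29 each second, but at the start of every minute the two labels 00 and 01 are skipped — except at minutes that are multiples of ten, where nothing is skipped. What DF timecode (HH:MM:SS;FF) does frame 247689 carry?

02:17:44;17

Ten DF minutes hold 17982 frames, so frame 247689 lies in block 13 (frames 233766–251747) with 13923 frames into that block.
The block's first minute is 1800 frames and the rest 1798 each; 13923 frames reaches minute 7, so 13 × 18 + 7 × 2 = 248 labels have been skipped so far.
Adding those back, label number 247689 + 248 = 247937 at 30 labels/s is 8264 s + 17 f = 2 h 17 min 44 s frame 17, i.e. 02:17:44;17.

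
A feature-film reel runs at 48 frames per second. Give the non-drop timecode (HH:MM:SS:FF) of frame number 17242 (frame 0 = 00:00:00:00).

17242 ÷ 48 = 359 full seconds, remainder 10 frames.
359 s = 0 h 5 min 59 s.
Timecode: 00:05:59:10.

00:05:59:10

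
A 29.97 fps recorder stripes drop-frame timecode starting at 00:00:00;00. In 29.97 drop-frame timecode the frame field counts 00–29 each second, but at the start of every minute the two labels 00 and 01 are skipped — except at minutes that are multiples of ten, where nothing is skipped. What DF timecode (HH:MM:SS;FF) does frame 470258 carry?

Ten DF minutes hold 17982 frames, so frame 470258 lies in block 26 (frames 467532–485513) with 2726 frames into that block.
The block's first minute is 1800 frames and the rest 1798 each; 2726 frames reaches minute 1, so 26 × 18 + 1 × 2 = 470 labels have been skipped so far.
Adding those back, label number 470258 + 470 = 470728 at 30 labels/s is 15690 s + 28 f = 4 h 21 min 30 s frame 28, i.e. 04:21:30;28.

04:21:30;28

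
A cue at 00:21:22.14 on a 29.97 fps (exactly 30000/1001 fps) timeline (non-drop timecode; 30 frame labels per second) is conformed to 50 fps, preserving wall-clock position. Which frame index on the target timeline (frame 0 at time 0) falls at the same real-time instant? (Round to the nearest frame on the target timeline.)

frame 64187

Source frame index: (0×3600 + 21×60 + 22) × 30 + 14 = 38474.
Real time: 38474 / (30000/1001) = 19256237/15000 s.
Target frame: (19256237/15000) × (50) = 19256237/300 ≈ 64187.457 → 64187.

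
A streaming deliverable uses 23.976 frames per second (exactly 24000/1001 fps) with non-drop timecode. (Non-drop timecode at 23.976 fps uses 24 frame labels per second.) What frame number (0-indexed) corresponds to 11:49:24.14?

frame 1021550

Total seconds to the label: (11 × 3600 + 49 × 60 + 24) = 42564.
Frame index = 42564 × 24 + 14 = 1021550.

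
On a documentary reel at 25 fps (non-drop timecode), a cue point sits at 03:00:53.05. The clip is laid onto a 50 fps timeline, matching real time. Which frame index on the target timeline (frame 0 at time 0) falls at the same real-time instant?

Source frame index: (3×3600 + 0×60 + 53) × 25 + 5 = 271330.
Real time: 271330 / (25) = 54266/5 s.
Target frame: (54266/5) × (50) = 542660.

frame 542660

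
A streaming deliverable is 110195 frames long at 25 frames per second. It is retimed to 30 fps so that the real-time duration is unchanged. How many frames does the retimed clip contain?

132234 frames

Frames at target rate = 110195 × (30) / (25) = 132234.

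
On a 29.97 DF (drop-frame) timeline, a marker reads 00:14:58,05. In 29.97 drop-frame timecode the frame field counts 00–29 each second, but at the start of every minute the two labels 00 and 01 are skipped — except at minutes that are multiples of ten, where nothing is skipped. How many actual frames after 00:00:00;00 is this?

26919

As if non-drop at 30 labels/s: (0 × 3600 + 14 × 60 + 58) × 30 + 5 = 26945.
Minute boundaries passed: 14; those not divisible by 10: 14 − 1 = 13; dropped labels = 2 × 13 = 26.
Actual frame index = 26945 − 26 = 26919.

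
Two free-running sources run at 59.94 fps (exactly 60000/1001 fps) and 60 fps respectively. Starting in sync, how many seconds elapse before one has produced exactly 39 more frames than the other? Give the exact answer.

The gap grows by |60 − 60000/1001| = 60/1001 frames per second.
Time for a 39-frame gap: 39 ÷ (60/1001) = 650.65 s.

650.65 seconds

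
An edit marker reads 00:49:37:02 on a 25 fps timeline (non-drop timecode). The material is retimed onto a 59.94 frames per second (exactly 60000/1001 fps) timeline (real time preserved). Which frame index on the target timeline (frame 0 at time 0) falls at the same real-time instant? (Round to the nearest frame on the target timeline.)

Source frame index: (0×3600 + 49×60 + 37) × 25 + 2 = 74427.
Real time: 74427 / (25) = 74427/25 s.
Target frame: (74427/25) × (60000/1001) = 178624800/1001 ≈ 178446.354 → 178446.

frame 178446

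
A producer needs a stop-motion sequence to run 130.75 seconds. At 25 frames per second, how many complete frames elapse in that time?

Frames = 130.75 × 25 = 13075/4 ≈ 3268.7500.
Complete frames: 3268.

3268 frames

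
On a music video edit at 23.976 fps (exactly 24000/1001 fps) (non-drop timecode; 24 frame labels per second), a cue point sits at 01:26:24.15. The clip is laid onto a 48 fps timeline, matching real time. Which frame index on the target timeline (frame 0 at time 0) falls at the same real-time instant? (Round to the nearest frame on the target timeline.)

Source frame index: (1×3600 + 26×60 + 24) × 24 + 15 = 124431.
Real time: 124431 / (24000/1001) = 41518477/8000 s.
Target frame: (41518477/8000) × (48) = 124555431/500 ≈ 249110.862 → 249111.

frame 249111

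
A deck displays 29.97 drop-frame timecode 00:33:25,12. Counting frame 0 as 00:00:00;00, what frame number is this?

60102

Complete 10-minute blocks: 3, each 17982 frames → 53946.
Remaining 3 whole minutes in the current block: 1800 + 2 × 1798 = 5396 frames.
Within the current minute: 25 × 30 + 12 − 2 = 760 (labels ;00/;01 skipped at this minute). Total = 53946 + 5396 + 760 = 60102.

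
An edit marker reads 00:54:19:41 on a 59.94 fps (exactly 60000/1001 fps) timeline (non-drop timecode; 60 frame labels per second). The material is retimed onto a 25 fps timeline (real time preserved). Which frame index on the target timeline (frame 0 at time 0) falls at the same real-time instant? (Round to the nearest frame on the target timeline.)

frame 81574

Source frame index: (0×3600 + 54×60 + 19) × 60 + 41 = 195581.
Real time: 195581 / (60000/1001) = 195776581/60000 s.
Target frame: (195776581/60000) × (25) = 195776581/2400 ≈ 81573.575 → 81574.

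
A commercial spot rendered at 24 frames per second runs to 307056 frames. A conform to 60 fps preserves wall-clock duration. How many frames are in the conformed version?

Frames at target rate = 307056 × (60) / (24) = 767640.

767640 frames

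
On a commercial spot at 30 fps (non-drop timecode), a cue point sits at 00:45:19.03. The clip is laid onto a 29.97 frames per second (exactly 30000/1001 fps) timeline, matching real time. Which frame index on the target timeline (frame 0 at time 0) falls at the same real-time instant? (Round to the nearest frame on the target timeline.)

Source frame index: (0×3600 + 45×60 + 19) × 30 + 3 = 81573.
Real time: 81573 / (30) = 27191/10 s.
Target frame: (27191/10) × (30000/1001) = 81573000/1001 ≈ 81491.508 → 81492.

frame 81492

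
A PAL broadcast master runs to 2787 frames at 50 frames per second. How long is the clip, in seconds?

Running time = 2787 / (50) = 55.74 s.

55.74 seconds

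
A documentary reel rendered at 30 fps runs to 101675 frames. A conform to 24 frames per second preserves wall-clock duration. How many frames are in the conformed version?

81340 frames

Target frames = source frames × (target rate / source rate) = 101675 × (24)/(30) = 101675 × 4/5 = 81340.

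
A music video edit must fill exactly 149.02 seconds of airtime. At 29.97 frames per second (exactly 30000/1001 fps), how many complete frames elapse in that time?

4466 frames

Frames = 149.02 × 30000/1001 = 4470600/1001 ≈ 4466.1339.
Complete frames: 4466.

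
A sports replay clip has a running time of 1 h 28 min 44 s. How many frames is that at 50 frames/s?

1 h 28 min 44 s = 5324 s.
Frames = 5324 × 50 = 266200.

266200 frames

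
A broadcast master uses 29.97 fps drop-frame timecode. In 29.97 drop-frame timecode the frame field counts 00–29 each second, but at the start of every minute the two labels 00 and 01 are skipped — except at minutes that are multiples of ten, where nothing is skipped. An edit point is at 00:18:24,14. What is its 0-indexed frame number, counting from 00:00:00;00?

33100

As if non-drop at 30 labels/s: (0 × 3600 + 18 × 60 + 24) × 30 + 14 = 33134.
Minute boundaries passed: 18; those not divisible by 10: 18 − 1 = 17; dropped labels = 2 × 17 = 34.
Actual frame index = 33134 − 34 = 33100.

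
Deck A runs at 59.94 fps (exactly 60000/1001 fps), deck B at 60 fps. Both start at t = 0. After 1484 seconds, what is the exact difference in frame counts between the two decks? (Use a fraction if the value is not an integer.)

A emits 60000/1001 × 1484 = 12720000/143 frames; B emits 60 × 1484 = 89040.
Difference = 12720/143 frames (≈ 88.9510); B is ahead of A.

12720/143 frames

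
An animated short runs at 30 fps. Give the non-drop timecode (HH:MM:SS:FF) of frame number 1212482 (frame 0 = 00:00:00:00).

1212482 ÷ 30 = 40416 full seconds, remainder 2 frames.
40416 s = 11 h 13 min 36 s.
Timecode: 11:13:36:02.

11:13:36:02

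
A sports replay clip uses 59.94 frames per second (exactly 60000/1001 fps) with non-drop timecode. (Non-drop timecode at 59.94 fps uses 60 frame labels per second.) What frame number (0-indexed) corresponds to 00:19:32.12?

Total seconds to the label: (0 × 3600 + 19 × 60 + 32) = 1172.
Frame index = 1172 × 60 + 12 = 70332.

frame 70332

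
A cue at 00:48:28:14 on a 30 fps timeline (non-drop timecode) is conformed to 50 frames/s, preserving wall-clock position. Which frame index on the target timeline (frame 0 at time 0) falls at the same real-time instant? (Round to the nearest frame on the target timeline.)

Source frame index: (0×3600 + 48×60 + 28) × 30 + 14 = 87254.
Real time: 87254 / (30) = 43627/15 s.
Target frame: (43627/15) × (50) = 436270/3 ≈ 145423.333 → 145423.

frame 145423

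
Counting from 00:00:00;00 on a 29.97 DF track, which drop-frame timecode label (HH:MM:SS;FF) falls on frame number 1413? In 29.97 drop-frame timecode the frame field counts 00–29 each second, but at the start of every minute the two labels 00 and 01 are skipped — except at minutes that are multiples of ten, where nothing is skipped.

00:00:47;03

Each 10-minute DF block holds 10 × 60 × 30 − 9 × 2 = 17982 frames. 1413 ÷ 17982 → 0 full blocks, remainder 1413.
Within the partial block the first minute is 1800 frames and each further minute 1798, so 0 further minute boundaries passed. Total skipped labels = 18 × 0 + 2 × 0 = 0.
Non-drop label index = 1413 + 0 = 1413; at 30 labels/s that is 00:00:47:03, i.e. DF 00:00:47;03.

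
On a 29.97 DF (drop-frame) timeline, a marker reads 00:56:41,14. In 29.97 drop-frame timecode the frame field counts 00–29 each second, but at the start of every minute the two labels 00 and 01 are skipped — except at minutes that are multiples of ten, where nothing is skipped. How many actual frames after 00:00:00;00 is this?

101942

As if non-drop at 30 labels/s: (0 × 3600 + 56 × 60 + 41) × 30 + 14 = 102044.
Minute boundaries passed: 56; those not divisible by 10: 56 − 5 = 51; dropped labels = 2 × 51 = 102.
Actual frame index = 102044 − 102 = 101942.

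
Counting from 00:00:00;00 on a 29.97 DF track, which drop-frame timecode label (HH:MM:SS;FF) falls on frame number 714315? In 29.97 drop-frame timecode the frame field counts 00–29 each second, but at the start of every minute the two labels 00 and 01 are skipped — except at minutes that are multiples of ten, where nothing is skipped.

06:37:14;11

Ten DF minutes hold 17982 frames, so frame 714315 lies in block 39 (frames 701298–719279) with 13017 frames into that block.
The block's first minute is 1800 frames and the rest 1798 each; 13017 frames reaches minute 7, so 39 × 18 + 7 × 2 = 716 labels have been skipped so far.
Adding those back, label number 714315 + 716 = 715031 at 30 labels/s is 23834 s + 11 f = 6 h 37 min 14 s frame 11, i.e. 06:37:14;11.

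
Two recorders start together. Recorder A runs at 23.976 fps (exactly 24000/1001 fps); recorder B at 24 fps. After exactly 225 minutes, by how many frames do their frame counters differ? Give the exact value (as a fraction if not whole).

225 min = 13500 s.
A emits 24000/1001 × 13500 = 324000000/1001 frames; B emits 24 × 13500 = 324000.
Difference = 324000/1001 frames (≈ 323.6763); B is ahead of A.

324000/1001 frames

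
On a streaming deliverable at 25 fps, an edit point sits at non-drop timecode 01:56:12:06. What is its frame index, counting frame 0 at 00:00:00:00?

frame 174306

Total seconds to the label: (1 × 3600 + 56 × 60 + 12) = 6972.
Frame index = 6972 × 25 + 6 = 174306.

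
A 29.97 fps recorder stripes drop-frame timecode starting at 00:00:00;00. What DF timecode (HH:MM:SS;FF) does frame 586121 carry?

Ten DF minutes hold 17982 frames, so frame 586121 lies in block 32 (frames 575424–593405) with 10697 frames into that block.
The block's first minute is 1800 frames and the rest 1798 each; 10697 frames reaches minute 5, so 32 × 18 + 5 × 2 = 586 labels have been skipped so far.
Adding those back, label number 586121 + 586 = 586707 at 30 labels/s is 19556 s + 27 f = 5 h 25 min 56 s frame 27, i.e. 05:25:56;27.

05:25:56;27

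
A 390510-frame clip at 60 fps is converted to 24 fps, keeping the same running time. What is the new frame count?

Target frames = source frames × (target rate / source rate) = 390510 × (24)/(60) = 390510 × 2/5 = 156204.

156204 frames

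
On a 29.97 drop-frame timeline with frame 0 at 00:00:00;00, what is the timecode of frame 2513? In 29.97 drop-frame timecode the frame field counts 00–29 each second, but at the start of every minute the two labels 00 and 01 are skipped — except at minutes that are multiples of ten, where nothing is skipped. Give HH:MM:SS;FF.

00:01:23;25

Ten DF minutes hold 17982 frames, so frame 2513 lies in block 0 (frames 0–17981) with 2513 frames into that block.
The block's first minute is 1800 frames and the rest 1798 each; 2513 frames reaches minute 1, so 0 × 18 + 1 × 2 = 2 labels have been skipped so far.
Adding those back, label number 2513 + 2 = 2515 at 30 labels/s is 83 s + 25 f = 0 h 1 min 23 s frame 25, i.e. 00:01:23;25.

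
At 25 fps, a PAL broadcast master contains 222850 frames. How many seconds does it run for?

8914 seconds

Running time = 222850 / (25) = 8914 s.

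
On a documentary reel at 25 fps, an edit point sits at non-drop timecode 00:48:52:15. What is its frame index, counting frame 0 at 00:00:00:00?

Total seconds to the label: (0 × 3600 + 48 × 60 + 52) = 2932.
Frame index = 2932 × 25 + 15 = 73315.

73315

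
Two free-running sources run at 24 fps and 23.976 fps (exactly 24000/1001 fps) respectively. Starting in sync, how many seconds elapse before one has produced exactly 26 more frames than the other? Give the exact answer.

13013/12 seconds

The gap grows by |24000/1001 − 24| = 24/1001 frames per second.
Time for a 26-frame gap: 26 ÷ (24/1001) = 13013/12 s.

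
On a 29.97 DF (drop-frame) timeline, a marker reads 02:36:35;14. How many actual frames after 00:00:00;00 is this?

281582

As if non-drop at 30 labels/s: (2 × 3600 + 36 × 60 + 35) × 30 + 14 = 281864.
Minute boundaries passed: 156; those not divisible by 10: 156 − 15 = 141; dropped labels = 2 × 141 = 282.
Actual frame index = 281864 − 282 = 281582.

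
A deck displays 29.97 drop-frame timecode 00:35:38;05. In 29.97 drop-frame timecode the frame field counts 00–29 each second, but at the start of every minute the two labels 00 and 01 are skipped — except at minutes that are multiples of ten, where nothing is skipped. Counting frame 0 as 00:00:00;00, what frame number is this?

As if non-drop at 30 labels/s: (0 × 3600 + 35 × 60 + 38) × 30 + 5 = 64145.
Minute boundaries passed: 35; those not divisible by 10: 35 − 3 = 32; dropped labels = 2 × 32 = 64.
Actual frame index = 64145 − 64 = 64081.

64081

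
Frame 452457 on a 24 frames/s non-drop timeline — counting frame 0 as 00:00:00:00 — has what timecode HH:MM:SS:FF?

05:14:12:09

452457 ÷ 24 = 18852 full seconds, remainder 9 frames.
18852 s = 5 h 14 min 12 s.
Timecode: 05:14:12:09.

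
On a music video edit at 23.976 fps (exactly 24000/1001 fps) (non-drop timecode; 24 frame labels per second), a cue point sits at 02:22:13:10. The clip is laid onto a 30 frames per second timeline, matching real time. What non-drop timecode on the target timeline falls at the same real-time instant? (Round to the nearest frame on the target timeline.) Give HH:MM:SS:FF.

Source frame index: (2×3600 + 22×60 + 13) × 24 + 10 = 204802.
Real time: 204802 / (24000/1001) = 102503401/12000 s.
Target frame: (102503401/12000) × (30) = 102503401/400 ≈ 256258.503 → 256259.
At 30 labels/s: frame 256259 → 02:22:21:29.

02:22:21:29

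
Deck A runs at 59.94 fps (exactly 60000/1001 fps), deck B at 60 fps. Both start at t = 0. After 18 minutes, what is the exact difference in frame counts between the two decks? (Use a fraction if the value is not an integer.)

18 min = 1080 s.
A emits 60000/1001 × 1080 = 64800000/1001 frames; B emits 60 × 1080 = 64800.
Difference = 64800/1001 frames (≈ 64.7353); B is ahead of A.

64800/1001 frames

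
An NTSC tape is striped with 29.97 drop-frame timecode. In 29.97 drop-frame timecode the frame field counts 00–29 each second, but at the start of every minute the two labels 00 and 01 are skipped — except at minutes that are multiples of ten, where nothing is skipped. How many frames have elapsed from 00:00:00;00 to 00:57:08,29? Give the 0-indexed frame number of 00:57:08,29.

102765

Complete 10-minute blocks: 5, each 17982 frames → 89910.
Remaining 7 whole minutes in the current block: 1800 + 6 × 1798 = 12588 frames.
Within the current minute: 8 × 30 + 29 − 2 = 267 (labels ;00/;01 skipped at this minute). Total = 89910 + 12588 + 267 = 102765.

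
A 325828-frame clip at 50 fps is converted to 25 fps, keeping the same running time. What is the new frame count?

Target frames = source frames × (target rate / source rate) = 325828 × (25)/(50) = 325828 × 1/2 = 162914.

162914 frames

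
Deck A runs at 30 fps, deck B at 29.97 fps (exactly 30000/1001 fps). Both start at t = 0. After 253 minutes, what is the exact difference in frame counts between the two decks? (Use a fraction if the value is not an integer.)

253 min = 15180 s.
A emits 30 × 15180 = 455400 frames; B emits 30000/1001 × 15180 = 41400000/91.
Difference = 41400/91 frames (≈ 454.9451); B is behind A.

41400/91 frames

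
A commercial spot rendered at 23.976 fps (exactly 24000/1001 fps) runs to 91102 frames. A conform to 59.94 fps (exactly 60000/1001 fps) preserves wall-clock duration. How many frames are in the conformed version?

227755 frames

Target frames = source frames × (target rate / source rate) = 91102 × (60000/1001)/(24000/1001) = 91102 × 5/2 = 227755.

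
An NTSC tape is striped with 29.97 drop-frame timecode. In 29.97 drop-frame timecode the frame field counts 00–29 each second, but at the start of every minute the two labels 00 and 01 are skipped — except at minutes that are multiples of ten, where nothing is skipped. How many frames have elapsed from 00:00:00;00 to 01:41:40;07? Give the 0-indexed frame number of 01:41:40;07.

182825

Complete 10-minute blocks: 10, each 17982 frames → 179820.
Remaining 1 whole minute in the current block: 1800 + 0 × 1798 = 1800 frames.
Within the current minute: 40 × 30 + 7 − 2 = 1205 (labels ;00/;01 skipped at this minute). Total = 179820 + 1800 + 1205 = 182825.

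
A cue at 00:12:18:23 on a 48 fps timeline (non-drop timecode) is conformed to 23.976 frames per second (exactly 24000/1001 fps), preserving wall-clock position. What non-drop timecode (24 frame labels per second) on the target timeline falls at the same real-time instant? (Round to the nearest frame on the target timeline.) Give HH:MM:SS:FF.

Source frame index: (0×3600 + 12×60 + 18) × 48 + 23 = 35447.
Real time: 35447 / (48) = 35447/48 s.
Target frame: (35447/48) × (24000/1001) = 17723500/1001 ≈ 17705.794 → 17706.
At 24 labels/s: frame 17706 → 00:12:17:18.

00:12:17:18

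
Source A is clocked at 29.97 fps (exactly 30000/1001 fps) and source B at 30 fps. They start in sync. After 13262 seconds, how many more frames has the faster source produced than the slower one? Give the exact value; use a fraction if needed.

397860/1001 frames

A emits 30000/1001 × 13262 = 397860000/1001 frames; B emits 30 × 13262 = 397860.
Difference = 397860/1001 frames (≈ 397.4625); B is ahead of A.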